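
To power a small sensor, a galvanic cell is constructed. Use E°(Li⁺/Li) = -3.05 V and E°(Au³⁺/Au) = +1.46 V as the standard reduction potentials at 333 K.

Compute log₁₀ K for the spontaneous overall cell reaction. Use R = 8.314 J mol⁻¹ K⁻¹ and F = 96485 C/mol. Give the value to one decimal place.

Cathode: Au³⁺/Au; anode: Li⁺/Li. E°cell = (+1.46) − (-3.05) = +4.51 V, with n = 3.
ΔG° = −nFE° = −RT ln K, so ln K = nFE°/(RT) = (3)(96485)(+4.51) / ((8.314)(333)) = 471.524.
log₁₀ K = 471.524 / ln 10 = 204.8.

204.8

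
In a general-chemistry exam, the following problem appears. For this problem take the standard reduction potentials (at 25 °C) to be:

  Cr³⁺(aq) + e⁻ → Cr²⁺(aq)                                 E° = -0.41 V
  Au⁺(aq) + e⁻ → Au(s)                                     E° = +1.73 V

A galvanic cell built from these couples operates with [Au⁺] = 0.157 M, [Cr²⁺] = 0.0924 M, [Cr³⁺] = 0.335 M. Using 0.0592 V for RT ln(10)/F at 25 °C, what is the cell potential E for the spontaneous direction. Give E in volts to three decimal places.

+2.059 V

Au⁺/Au is the cathode (higher E°), Cr³⁺/Cr²⁺ the anode: E°cell = +1.73 − (-0.41) = +2.14 V, n = 1.
Overall: Au⁺(aq) + Cr²⁺(aq) → Au(s) + Cr³⁺(aq)
Q = [Cr³⁺] / ([Au⁺]·[Cr²⁺]); log Q = 1.363.
E = E° − (0.0592/n) log Q = +2.14 − (0.0592/1)(1.363) = +2.059 V.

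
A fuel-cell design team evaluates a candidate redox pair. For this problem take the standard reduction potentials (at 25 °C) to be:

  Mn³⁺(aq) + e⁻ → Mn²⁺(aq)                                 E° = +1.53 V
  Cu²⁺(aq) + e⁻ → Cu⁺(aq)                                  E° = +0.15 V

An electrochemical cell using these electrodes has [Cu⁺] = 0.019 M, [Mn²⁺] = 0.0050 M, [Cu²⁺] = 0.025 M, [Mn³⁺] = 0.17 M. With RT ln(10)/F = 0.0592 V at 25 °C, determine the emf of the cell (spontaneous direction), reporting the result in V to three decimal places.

Mn³⁺/Mn²⁺ is the cathode (higher E°), Cu²⁺/Cu⁺ the anode: E°cell = +1.53 − (+0.15) = +1.38 V, n = 1.
Overall: Mn³⁺(aq) + Cu⁺(aq) → Mn²⁺(aq) + Cu²⁺(aq)
Q = [Mn²⁺]·[Cu²⁺] / ([Mn³⁺]·[Cu⁺]); log Q = -1.412.
E = E° − (0.0592/n) log Q = +1.38 − (0.0592/1)(-1.412) = +1.464 V.

+1.464 V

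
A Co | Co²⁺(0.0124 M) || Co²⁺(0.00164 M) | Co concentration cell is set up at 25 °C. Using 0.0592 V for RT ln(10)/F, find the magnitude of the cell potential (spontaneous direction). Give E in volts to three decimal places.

+0.026 V

For a concentration cell E°cell = 0. The 0.0124 M side is the cathode (reduction is favoured where [Co²⁺] is higher).
With n = 2, E = −(0.0592/2) log([Co²⁺]ₐₙ/[Co²⁺]꜀ₐₜ) = −(0.0592/2) log(0.00164/0.0124) = −(0.0592/2)(-0.879) = +0.026 V.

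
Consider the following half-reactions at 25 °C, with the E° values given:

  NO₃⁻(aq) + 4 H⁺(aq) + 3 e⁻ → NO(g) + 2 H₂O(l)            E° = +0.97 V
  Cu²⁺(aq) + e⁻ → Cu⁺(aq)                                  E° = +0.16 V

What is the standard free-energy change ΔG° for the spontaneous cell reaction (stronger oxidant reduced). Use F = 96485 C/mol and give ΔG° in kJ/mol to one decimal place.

NO₃⁻/NO (E° = +0.97 V) is the cathode; Cu²⁺/Cu⁺ (E° = +0.16 V) is the anode, so E°cell = +0.81 V.
Balancing electrons gives n = 3 (lcm of 3 and 1).
ΔG° = −nFE° = −(3)(96485)(+0.81) = -234,459 J = -234.5 kJ/mol.

-234.5 kJ/mol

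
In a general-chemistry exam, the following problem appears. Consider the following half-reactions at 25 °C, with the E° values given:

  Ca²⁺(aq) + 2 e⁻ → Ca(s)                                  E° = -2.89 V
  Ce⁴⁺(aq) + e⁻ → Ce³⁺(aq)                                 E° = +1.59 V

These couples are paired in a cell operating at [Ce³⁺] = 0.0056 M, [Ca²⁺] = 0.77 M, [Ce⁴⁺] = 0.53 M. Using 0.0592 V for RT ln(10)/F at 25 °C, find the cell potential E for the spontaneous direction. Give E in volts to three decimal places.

Ce⁴⁺/Ce³⁺ is the cathode (higher E°), Ca²⁺/Ca the anode: E°cell = +1.59 − (-2.89) = +4.48 V, n = 2.
Overall: 2 Ce⁴⁺(aq) + Ca(s) → 2 Ce³⁺(aq) + Ca²⁺(aq)
Q = [Ce³⁺]^2·[Ca²⁺] / ([Ce⁴⁺]^2); log Q = -4.066.
E = E° − (0.0592/n) log Q = +4.48 − (0.0592/2)(-4.066) = +4.600 V.

+4.600 V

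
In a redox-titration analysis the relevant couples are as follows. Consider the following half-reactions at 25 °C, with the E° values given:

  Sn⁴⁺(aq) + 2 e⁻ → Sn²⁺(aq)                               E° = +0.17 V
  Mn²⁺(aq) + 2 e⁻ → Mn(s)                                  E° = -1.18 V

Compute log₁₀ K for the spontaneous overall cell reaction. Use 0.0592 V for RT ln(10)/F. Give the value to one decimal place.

Cathode: Sn⁴⁺/Sn²⁺; anode: Mn²⁺/Mn. E°cell = +1.35 V, n = 2.
log K = nE°cell / 0.0592 = (2)(+1.35) / 0.0592 = 45.6.

45.6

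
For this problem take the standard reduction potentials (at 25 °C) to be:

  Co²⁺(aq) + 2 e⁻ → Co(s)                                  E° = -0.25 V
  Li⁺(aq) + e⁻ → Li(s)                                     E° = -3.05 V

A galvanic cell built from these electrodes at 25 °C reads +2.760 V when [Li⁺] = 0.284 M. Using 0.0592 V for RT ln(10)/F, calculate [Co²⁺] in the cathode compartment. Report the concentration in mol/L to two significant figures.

0.0036 M

Co²⁺/Co is the cathode, Li⁺/Li the anode: E°cell = +2.80 V, n = 2.
Overall reaction: Co²⁺(aq) + 2 Li(s) → Co(s) + 2 Li⁺(aq); Q = [Li⁺]^2/[Co²⁺]^1.
From E = E° − (0.0592/n) log Q: log Q = (E° − E)·n/0.0592 = (+2.80 − (+2.760))·2/0.0592 = 1.3514.
So 1·log[Co²⁺] = 2·log(0.284) − log Q = -1.0934 − (1.3514) = -2.4448; [Co²⁺] = 10^(-2.4448) ≈ 0.0036 M.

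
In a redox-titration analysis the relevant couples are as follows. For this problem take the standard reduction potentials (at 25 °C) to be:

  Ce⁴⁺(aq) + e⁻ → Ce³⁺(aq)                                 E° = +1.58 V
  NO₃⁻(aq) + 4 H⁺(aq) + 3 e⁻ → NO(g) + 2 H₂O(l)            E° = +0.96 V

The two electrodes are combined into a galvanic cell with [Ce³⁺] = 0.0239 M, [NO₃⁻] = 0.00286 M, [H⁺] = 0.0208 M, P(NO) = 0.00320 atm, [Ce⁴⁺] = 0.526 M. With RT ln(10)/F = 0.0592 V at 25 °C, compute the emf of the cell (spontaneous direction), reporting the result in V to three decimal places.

Ce⁴⁺/Ce³⁺ is the cathode (higher E°), NO₃⁻/NO the anode: E°cell = +1.58 − (+0.96) = +0.62 V, n = 3.
Overall: 3 Ce⁴⁺(aq) + NO(g) + 2 H₂O(l) → 3 Ce³⁺(aq) + NO₃⁻(aq) + 4 H⁺(aq)
Q = [Ce³⁺]^3·[NO₃⁻]·[H⁺]^4 / ([Ce⁴⁺]^3·P(NO)); log Q = -10.804.
E = E° − (0.0592/n) log Q = +0.62 − (0.0592/3)(-10.804) = +0.833 V.

+0.833 V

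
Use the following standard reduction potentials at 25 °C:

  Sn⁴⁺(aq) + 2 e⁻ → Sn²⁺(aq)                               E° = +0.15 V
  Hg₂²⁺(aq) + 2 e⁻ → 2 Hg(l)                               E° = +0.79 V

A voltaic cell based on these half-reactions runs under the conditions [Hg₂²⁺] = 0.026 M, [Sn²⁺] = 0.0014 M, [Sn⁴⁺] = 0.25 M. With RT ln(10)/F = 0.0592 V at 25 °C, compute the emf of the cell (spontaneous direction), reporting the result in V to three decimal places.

Hg₂²⁺/Hg is the cathode (higher E°), Sn⁴⁺/Sn²⁺ the anode: E°cell = +0.79 − (+0.15) = +0.64 V, n = 2.
Overall: Hg₂²⁺(aq) + Sn²⁺(aq) → 2 Hg(l) + Sn⁴⁺(aq)
Q = [Sn⁴⁺] / ([Hg₂²⁺]·[Sn²⁺]); log Q = 3.837.
E = E° − (0.0592/n) log Q = +0.64 − (0.0592/2)(3.837) = +0.526 V.

+0.526 V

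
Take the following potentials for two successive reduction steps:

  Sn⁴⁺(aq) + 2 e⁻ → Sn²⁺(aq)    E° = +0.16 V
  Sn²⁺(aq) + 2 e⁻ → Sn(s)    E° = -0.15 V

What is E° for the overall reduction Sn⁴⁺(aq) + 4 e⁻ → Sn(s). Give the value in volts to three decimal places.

Since ΔG° = −nFE° is additive over sequential reductions, n₃E°₃ = n₁E°₁ + n₂E°₂.
E°₃ = (2×+0.16 + 2×-0.15) / 4 = (+0.020) / 4 = +0.005 V.

+0.005 V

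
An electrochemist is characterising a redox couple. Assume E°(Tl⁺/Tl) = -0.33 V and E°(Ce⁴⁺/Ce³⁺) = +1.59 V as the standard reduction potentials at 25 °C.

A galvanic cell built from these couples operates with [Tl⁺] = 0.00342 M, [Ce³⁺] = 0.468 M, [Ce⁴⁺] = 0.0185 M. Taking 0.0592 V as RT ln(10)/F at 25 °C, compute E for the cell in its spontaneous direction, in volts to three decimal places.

+1.983 V

Ce⁴⁺/Ce³⁺ is the cathode (higher E°), Tl⁺/Tl the anode: E°cell = +1.59 − (-0.33) = +1.92 V, n = 1.
Overall: Ce⁴⁺(aq) + Tl(s) → Ce³⁺(aq) + Tl⁺(aq)
Q = [Ce³⁺]·[Tl⁺] / ([Ce⁴⁺]); log Q = -1.063.
E = E° − (0.0592/n) log Q = +1.92 − (0.0592/1)(-1.063) = +1.983 V.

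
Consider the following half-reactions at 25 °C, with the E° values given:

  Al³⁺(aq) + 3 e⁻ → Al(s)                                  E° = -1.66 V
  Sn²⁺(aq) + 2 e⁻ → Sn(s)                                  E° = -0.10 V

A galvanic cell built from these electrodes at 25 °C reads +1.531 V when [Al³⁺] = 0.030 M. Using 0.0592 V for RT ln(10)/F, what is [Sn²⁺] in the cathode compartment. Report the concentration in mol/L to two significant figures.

0.010 M

Sn²⁺/Sn is the cathode, Al³⁺/Al the anode: E°cell = +1.56 V, n = 6.
Overall reaction: 3 Sn²⁺(aq) + 2 Al(s) → 3 Sn(s) + 2 Al³⁺(aq); Q = [Al³⁺]^2/[Sn²⁺]^3.
From E = E° − (0.0592/n) log Q: log Q = (E° − E)·n/0.0592 = (+1.56 − (+1.531))·6/0.0592 = 2.9392.
So 3·log[Sn²⁺] = 2·log(0.03) − log Q = -3.0458 − (2.9392) = -5.9850; log[Sn²⁺] = -5.9850 / 3 = -1.9950; [Sn²⁺] = 10^(-1.9950) ≈ 0.010 M.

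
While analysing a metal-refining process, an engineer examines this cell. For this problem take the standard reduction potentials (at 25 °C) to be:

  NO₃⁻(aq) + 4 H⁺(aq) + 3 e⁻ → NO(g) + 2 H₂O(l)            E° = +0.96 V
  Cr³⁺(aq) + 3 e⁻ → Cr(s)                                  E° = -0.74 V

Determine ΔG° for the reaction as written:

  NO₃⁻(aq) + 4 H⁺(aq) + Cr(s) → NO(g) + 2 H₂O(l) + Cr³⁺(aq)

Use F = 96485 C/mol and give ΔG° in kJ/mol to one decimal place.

-492.1 kJ/mol

As written, NO₃⁻/NO is reduced (cathode) and Cr³⁺/Cr is oxidised (anode), so E°cell = (+0.96) − (-0.74) = +1.70 V.
Balancing electrons gives n = 3.
ΔG° = −nFE° = −(3)(96485)(+1.70) = -492,074 J = -492.1 kJ/mol.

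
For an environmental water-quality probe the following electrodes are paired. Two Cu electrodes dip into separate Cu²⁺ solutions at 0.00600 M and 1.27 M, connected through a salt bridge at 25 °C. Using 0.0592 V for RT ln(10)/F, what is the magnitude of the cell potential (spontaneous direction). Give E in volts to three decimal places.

+0.069 V

For a concentration cell E°cell = 0. The 1.27 M side is the cathode (reduction is favoured where [Cu²⁺] is higher).
With n = 2, E = −(0.0592/2) log([Cu²⁺]ₐₙ/[Cu²⁺]꜀ₐₜ) = −(0.0592/2) log(0.006/1.27) = −(0.0592/2)(-2.326) = +0.069 V.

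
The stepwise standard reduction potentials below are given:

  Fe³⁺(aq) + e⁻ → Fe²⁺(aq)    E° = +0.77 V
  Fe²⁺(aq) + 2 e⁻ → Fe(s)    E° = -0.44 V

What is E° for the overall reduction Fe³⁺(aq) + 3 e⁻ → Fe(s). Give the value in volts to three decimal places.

Standard free energies of sequential steps add: ΔG°₃ = ΔG°₁ + ΔG°₂, so n₃E°₃ = n₁E°₁ + n₂E°₂.
E°₃ = (1×+0.77 + 2×-0.44) / 3 = (-0.110) / 3 = -0.037 V.
E° values themselves are not directly additive — weighting by electron count is essential.

-0.037 V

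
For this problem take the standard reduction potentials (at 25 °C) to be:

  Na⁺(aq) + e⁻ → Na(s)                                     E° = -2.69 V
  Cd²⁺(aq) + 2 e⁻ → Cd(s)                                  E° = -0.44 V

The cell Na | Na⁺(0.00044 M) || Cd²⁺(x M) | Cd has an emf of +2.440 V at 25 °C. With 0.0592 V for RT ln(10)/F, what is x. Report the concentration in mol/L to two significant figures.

Cd²⁺/Cd is the cathode, Na⁺/Na the anode: E°cell = +2.25 V, n = 2.
Overall reaction: Cd²⁺(aq) + 2 Na(s) → Cd(s) + 2 Na⁺(aq); Q = [Na⁺]^2/[Cd²⁺]^1.
From E = E° − (0.0592/n) log Q: log Q = (E° − E)·n/0.0592 = (+2.25 − (+2.440))·2/0.0592 = -6.4189.
So 1·log[Cd²⁺] = 2·log(0.00044) − log Q = -6.7131 − (-6.4189) = -0.2942; [Cd²⁺] = 10^(-0.2942) ≈ 0.51 M.

0.51 M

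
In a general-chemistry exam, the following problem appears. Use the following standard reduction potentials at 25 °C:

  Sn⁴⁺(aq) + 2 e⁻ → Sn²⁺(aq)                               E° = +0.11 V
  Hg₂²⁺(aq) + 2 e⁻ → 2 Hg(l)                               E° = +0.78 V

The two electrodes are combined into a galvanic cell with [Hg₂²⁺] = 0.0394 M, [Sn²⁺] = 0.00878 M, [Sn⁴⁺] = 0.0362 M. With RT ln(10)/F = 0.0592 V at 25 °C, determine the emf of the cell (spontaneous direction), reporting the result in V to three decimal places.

Hg₂²⁺/Hg is the cathode (higher E°), Sn⁴⁺/Sn²⁺ the anode: E°cell = +0.78 − (+0.11) = +0.67 V, n = 2.
Overall: Hg₂²⁺(aq) + Sn²⁺(aq) → 2 Hg(l) + Sn⁴⁺(aq)
Q = [Sn⁴⁺] / ([Hg₂²⁺]·[Sn²⁺]); log Q = 2.020.
E = E° − (0.0592/n) log Q = +0.67 − (0.0592/2)(2.020) = +0.610 V.

+0.610 V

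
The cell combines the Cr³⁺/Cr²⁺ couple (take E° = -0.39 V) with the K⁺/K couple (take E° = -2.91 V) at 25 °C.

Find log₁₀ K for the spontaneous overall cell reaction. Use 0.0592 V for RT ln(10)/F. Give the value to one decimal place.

42.6

Cathode: Cr³⁺/Cr²⁺; anode: K⁺/K. E°cell = +2.52 V, n = 1.
log K = nE°cell / 0.0592 = (1)(+2.52) / 0.0592 = 42.6.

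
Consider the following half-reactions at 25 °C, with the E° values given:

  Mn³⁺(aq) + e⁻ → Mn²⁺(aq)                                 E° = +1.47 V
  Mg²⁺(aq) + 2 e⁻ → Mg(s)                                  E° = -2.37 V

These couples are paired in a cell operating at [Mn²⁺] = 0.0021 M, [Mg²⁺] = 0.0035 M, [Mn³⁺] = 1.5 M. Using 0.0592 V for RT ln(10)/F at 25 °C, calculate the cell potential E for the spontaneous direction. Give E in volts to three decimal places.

+4.082 V

Mn³⁺/Mn²⁺ is the cathode (higher E°), Mg²⁺/Mg the anode: E°cell = +1.47 − (-2.37) = +3.84 V, n = 2.
Overall: 2 Mn³⁺(aq) + Mg(s) → 2 Mn²⁺(aq) + Mg²⁺(aq)
Q = [Mn²⁺]^2·[Mg²⁺] / ([Mn³⁺]^2); log Q = -8.164.
E = E° − (0.0592/n) log Q = +3.84 − (0.0592/2)(-8.164) = +4.082 V.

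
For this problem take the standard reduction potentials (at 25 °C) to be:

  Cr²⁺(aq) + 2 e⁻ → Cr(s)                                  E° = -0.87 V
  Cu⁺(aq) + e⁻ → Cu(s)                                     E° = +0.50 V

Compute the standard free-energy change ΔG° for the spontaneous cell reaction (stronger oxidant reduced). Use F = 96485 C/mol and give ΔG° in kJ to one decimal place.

-264.4 kJ

Cu⁺/Cu (E° = +0.50 V) is the cathode; Cr²⁺/Cr (E° = -0.87 V) is the anode, so E°cell = +1.37 V.
Balancing electrons gives n = 2 (lcm of 1 and 2).
ΔG° = −nFE° = −(2)(96485)(+1.37) = -264,369 J = -264.4 kJ.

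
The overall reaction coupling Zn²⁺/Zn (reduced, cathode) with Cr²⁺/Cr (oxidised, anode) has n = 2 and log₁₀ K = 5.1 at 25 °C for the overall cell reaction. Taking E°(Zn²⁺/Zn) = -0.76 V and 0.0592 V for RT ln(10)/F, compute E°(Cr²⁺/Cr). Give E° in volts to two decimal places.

-0.91 V

E°cell = (0.0592/n)·log K = (0.0592/2)(5.1) = +0.151 V.
Since Zn²⁺/Zn is the cathode and Cr²⁺/Cr the anode, E°cell = E°(Zn²⁺/Zn) − E°(Cr²⁺/Cr).
So E°(Cr²⁺/Cr) = E°(Zn²⁺/Zn) − E°cell = (-0.76) − (+0.151) = -0.91 V.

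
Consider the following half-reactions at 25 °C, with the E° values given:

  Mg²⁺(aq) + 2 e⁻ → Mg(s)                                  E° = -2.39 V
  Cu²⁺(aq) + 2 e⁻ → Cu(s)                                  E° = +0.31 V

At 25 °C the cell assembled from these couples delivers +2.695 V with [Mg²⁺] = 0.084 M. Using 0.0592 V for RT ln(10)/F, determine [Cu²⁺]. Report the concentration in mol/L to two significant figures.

Cu²⁺/Cu is the cathode, Mg²⁺/Mg the anode: E°cell = +2.70 V, n = 2.
Overall reaction: Cu²⁺(aq) + Mg(s) → Cu(s) + Mg²⁺(aq); Q = [Mg²⁺]^1/[Cu²⁺]^1.
From E = E° − (0.0592/n) log Q: log Q = (E° − E)·n/0.0592 = (+2.70 − (+2.695))·2/0.0592 = 0.1689.
So 1·log[Cu²⁺] = 1·log(0.084) − log Q = -1.0757 − (0.1689) = -1.2446; [Cu²⁺] = 10^(-1.2446) ≈ 0.057 M.

0.057 M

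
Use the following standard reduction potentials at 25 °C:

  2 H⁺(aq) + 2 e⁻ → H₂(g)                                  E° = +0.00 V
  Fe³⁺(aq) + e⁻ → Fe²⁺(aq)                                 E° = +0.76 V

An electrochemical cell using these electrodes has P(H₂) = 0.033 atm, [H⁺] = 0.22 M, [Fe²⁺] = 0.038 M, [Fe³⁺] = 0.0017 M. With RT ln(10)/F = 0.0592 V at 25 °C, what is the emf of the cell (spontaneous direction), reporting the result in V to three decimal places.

Fe³⁺/Fe²⁺ is the cathode (higher E°), H⁺/H₂ the anode: E°cell = +0.76 − (+0.00) = +0.76 V, n = 2.
Overall: 2 Fe³⁺(aq) + H₂(g) → 2 Fe²⁺(aq) + 2 H⁺(aq)
Q = [Fe²⁺]^2·[H⁺]^2 / ([Fe³⁺]^2·P(H₂)); log Q = 2.865.
E = E° − (0.0592/n) log Q = +0.76 − (0.0592/2)(2.865) = +0.675 V.

+0.675 V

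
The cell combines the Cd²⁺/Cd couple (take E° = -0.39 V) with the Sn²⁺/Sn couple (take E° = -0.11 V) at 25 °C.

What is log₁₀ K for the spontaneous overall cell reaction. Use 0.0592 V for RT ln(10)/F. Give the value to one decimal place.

Cathode: Sn²⁺/Sn; anode: Cd²⁺/Cd. E°cell = +0.28 V, n = 2.
log K = nE°cell / 0.0592 = (2)(+0.28) / 0.0592 = 9.5.

9.5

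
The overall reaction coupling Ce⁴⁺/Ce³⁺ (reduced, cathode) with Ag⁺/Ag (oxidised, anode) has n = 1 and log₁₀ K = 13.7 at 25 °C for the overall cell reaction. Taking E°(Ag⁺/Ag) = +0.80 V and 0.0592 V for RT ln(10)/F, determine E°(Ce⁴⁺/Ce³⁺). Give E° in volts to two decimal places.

+1.61 V

E°cell = (0.0592/n)·log K = (0.0592/1)(13.7) = +0.811 V.
Since Ce⁴⁺/Ce³⁺ is the cathode and Ag⁺/Ag the anode, E°cell = E°(Ce⁴⁺/Ce³⁺) − E°(Ag⁺/Ag).
So E°(Ce⁴⁺/Ce³⁺) = E°cell + E°(Ag⁺/Ag) = +0.811 + (+0.80) = +1.61 V.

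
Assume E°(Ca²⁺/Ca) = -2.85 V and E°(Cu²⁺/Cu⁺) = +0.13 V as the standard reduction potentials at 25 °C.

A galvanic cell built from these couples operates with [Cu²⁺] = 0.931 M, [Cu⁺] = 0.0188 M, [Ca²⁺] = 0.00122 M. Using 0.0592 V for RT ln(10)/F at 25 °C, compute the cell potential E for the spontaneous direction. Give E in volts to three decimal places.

+3.167 V

Cu²⁺/Cu⁺ is the cathode (higher E°), Ca²⁺/Ca the anode: E°cell = +0.13 − (-2.85) = +2.98 V, n = 2.
Overall: 2 Cu²⁺(aq) + Ca(s) → 2 Cu⁺(aq) + Ca²⁺(aq)
Q = [Cu⁺]^2·[Ca²⁺] / ([Cu²⁺]^2); log Q = -6.303.
E = E° − (0.0592/n) log Q = +2.98 − (0.0592/2)(-6.303) = +3.167 V.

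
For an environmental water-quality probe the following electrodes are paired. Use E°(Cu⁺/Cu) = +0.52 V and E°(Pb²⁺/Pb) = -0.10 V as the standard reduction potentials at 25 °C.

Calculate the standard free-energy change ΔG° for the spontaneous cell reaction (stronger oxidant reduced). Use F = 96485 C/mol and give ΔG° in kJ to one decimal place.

-119.6 kJ

Cu⁺/Cu (E° = +0.52 V) is the cathode; Pb²⁺/Pb (E° = -0.10 V) is the anode, so E°cell = +0.62 V.
Balancing electrons gives n = 2 (lcm of 1 and 2).
ΔG° = −nFE° = −(2)(96485)(+0.62) = -119,641 J = -119.6 kJ.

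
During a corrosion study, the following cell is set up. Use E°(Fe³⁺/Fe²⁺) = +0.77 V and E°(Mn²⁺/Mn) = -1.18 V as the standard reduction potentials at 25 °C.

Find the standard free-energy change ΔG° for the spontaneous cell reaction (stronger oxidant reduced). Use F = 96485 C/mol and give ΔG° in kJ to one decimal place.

Fe³⁺/Fe²⁺ (E° = +0.77 V) is the cathode; Mn²⁺/Mn (E° = -1.18 V) is the anode, so E°cell = +1.95 V.
Balancing electrons gives n = 2 (lcm of 1 and 2).
ΔG° = −nFE° = −(2)(96485)(+1.95) = -376,292 J = -376.3 kJ.

-376.3 kJ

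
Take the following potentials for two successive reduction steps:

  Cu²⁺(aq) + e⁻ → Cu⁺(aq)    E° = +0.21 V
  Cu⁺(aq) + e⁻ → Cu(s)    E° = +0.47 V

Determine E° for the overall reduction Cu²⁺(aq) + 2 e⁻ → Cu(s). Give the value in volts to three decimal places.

+0.340 V

Standard free energies of sequential steps add: ΔG°₃ = ΔG°₁ + ΔG°₂, so n₃E°₃ = n₁E°₁ + n₂E°₂.
E°₃ = (1×+0.21 + 1×+0.47) / 2 = (+0.680) / 2 = +0.340 V.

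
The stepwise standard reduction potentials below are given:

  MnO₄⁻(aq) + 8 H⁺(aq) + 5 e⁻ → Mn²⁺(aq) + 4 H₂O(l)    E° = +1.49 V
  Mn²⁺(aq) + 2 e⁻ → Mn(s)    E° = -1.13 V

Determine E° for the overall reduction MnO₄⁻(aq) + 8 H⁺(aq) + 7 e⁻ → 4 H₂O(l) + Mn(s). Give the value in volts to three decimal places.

+0.741 V

Adding the free-energy changes (−nFE°) of the two steps gives −n₃FE°₃ = −n₁FE°₁ − n₂FE°₂.
E°₃ = (5×+1.49 + 2×-1.13) / 7 = (+5.190) / 7 = +0.741 V.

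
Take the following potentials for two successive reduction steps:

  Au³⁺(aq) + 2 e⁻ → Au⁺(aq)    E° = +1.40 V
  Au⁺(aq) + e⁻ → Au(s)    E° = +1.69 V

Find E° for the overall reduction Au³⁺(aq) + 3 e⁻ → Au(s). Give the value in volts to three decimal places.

+1.497 V

Adding the free-energy changes (−nFE°) of the two steps gives −n₃FE°₃ = −n₁FE°₁ − n₂FE°₂.
E°₃ = (2×+1.40 + 1×+1.69) / 3 = (+4.490) / 3 = +1.497 V.
E° values themselves are not directly additive — weighting by electron count is essential.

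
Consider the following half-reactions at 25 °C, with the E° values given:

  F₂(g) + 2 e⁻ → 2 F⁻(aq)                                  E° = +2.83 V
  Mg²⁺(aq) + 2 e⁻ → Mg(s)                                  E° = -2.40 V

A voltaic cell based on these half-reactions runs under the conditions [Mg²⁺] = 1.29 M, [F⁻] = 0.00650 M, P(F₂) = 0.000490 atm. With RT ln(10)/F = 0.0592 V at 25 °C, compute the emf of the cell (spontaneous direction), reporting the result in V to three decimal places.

F₂/F⁻ is the cathode (higher E°), Mg²⁺/Mg the anode: E°cell = +2.83 − (-2.40) = +5.23 V, n = 2.
Overall: F₂(g) + Mg(s) → 2 F⁻(aq) + Mg²⁺(aq)
Q = [F⁻]^2·[Mg²⁺] / (P(F₂)); log Q = -0.954.
E = E° − (0.0592/n) log Q = +5.23 − (0.0592/2)(-0.954) = +5.258 V.

+5.258 V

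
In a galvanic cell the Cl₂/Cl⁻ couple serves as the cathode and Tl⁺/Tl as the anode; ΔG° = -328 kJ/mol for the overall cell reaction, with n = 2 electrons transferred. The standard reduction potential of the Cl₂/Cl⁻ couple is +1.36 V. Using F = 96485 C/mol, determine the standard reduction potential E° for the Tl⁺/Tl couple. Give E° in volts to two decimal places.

-0.34 V

E°cell = −ΔG°/(nF) = −(-328×10³)/((2)(96485)) = +1.700 V.
Since Cl₂/Cl⁻ is the cathode and Tl⁺/Tl the anode, E°cell = E°(Cl₂/Cl⁻) − E°(Tl⁺/Tl).
So E°(Tl⁺/Tl) = E°(Cl₂/Cl⁻) − E°cell = (+1.36) − (+1.700) = -0.34 V.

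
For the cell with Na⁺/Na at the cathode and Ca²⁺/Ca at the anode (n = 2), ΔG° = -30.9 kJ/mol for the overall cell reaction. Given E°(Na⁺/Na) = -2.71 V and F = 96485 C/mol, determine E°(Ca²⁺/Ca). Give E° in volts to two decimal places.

-2.87 V

E°cell = −ΔG°/(nF) = −(-30.9×10³)/((2)(96485)) = +0.160 V.
Since Na⁺/Na is the cathode and Ca²⁺/Ca the anode, E°cell = E°(Na⁺/Na) − E°(Ca²⁺/Ca).
So E°(Ca²⁺/Ca) = E°(Na⁺/Na) − E°cell = (-2.71) − (+0.160) = -2.87 V.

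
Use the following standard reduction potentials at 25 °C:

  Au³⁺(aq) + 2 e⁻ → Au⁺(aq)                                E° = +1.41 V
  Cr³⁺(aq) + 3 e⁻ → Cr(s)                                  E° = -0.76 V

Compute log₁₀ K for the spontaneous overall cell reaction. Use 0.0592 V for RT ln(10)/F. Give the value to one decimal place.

Cathode: Au³⁺/Au⁺; anode: Cr³⁺/Cr. E°cell = +2.17 V, n = 6.
log K = nE°cell / 0.0592 = (6)(+2.17) / 0.0592 = 219.9.

219.9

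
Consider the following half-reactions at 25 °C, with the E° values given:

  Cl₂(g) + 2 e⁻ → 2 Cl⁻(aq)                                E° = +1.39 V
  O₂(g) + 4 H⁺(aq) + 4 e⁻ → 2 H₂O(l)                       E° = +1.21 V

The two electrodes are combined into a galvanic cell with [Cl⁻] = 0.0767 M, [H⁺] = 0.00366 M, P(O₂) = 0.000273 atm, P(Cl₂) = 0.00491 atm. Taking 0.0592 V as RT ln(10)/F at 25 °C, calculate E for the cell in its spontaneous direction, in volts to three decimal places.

Cl₂/Cl⁻ is the cathode (higher E°), O₂/H₂O the anode: E°cell = +1.39 − (+1.21) = +0.18 V, n = 4.
Overall: 2 Cl₂(g) + 2 H₂O(l) → 4 Cl⁻(aq) + O₂(g) + 4 H⁺(aq)
Q = [Cl⁻]^4·P(O₂)·[H⁺]^4 / (P(Cl₂)^2); log Q = -13.153.
E = E° − (0.0592/n) log Q = +0.18 − (0.0592/4)(-13.153) = +0.375 V.

+0.375 V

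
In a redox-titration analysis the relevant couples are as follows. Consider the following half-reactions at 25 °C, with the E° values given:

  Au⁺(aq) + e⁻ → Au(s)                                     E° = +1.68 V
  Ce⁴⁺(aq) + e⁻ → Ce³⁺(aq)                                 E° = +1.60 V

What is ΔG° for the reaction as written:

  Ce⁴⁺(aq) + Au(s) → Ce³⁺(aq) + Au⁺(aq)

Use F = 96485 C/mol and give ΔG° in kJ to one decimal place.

+7.7 kJ

As written, Ce⁴⁺/Ce³⁺ is reduced (cathode) and Au⁺/Au is oxidised (anode), so E°cell = (+1.60) − (+1.68) = -0.08 V.
Balancing electrons gives n = 1.
ΔG° = −nFE° = −(1)(96485)(-0.08) = 7,719 J = +7.7 kJ.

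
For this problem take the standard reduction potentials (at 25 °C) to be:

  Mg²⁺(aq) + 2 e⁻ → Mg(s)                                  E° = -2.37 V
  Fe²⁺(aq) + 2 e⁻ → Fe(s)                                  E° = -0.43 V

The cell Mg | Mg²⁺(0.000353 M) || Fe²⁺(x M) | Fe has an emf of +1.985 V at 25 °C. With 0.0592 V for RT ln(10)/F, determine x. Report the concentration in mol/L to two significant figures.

0.012 M

Fe²⁺/Fe is the cathode, Mg²⁺/Mg the anode: E°cell = +1.94 V, n = 2.
Overall reaction: Fe²⁺(aq) + Mg(s) → Fe(s) + Mg²⁺(aq); Q = [Mg²⁺]^1/[Fe²⁺]^1.
From E = E° − (0.0592/n) log Q: log Q = (E° − E)·n/0.0592 = (+1.94 − (+1.985))·2/0.0592 = -1.5203.
So 1·log[Fe²⁺] = 1·log(0.000353) − log Q = -3.4522 − (-1.5203) = -1.9319; [Fe²⁺] = 10^(-1.9319) ≈ 0.012 M.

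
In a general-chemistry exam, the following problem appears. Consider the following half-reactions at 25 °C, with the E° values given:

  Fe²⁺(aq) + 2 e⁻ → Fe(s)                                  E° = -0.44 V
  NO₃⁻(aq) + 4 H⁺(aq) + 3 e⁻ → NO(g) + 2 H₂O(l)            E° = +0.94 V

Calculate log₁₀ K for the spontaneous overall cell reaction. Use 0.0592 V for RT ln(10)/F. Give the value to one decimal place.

139.9

Cathode: NO₃⁻/NO; anode: Fe²⁺/Fe. E°cell = +1.38 V, n = 6.
log K = nE°cell / 0.0592 = (6)(+1.38) / 0.0592 = 139.9.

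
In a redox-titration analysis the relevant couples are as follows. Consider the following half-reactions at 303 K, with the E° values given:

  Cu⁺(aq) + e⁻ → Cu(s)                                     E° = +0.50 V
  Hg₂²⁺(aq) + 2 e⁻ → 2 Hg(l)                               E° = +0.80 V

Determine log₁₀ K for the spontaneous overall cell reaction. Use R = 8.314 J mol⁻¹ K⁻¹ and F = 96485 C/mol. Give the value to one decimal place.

10.0

Cathode: Hg₂²⁺/Hg; anode: Cu⁺/Cu. E°cell = (+0.80) − (+0.50) = +0.30 V, with n = 2.
ΔG° = −nFE° = −RT ln K, so ln K = nFE°/(RT) = (2)(96485)(+0.30) / ((8.314)(303)) = 22.980.
log₁₀ K = 22.980 / ln 10 = 10.0.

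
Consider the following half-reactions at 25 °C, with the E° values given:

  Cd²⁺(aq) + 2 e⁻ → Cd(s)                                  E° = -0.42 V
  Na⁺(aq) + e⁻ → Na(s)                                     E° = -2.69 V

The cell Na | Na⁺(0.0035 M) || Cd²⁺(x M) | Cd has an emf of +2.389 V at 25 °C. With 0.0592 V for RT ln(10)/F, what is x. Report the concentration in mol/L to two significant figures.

Cd²⁺/Cd is the cathode, Na⁺/Na the anode: E°cell = +2.27 V, n = 2.
Overall reaction: Cd²⁺(aq) + 2 Na(s) → Cd(s) + 2 Na⁺(aq); Q = [Na⁺]^2/[Cd²⁺]^1.
From E = E° − (0.0592/n) log Q: log Q = (E° − E)·n/0.0592 = (+2.27 − (+2.389))·2/0.0592 = -4.0203.
So 1·log[Cd²⁺] = 2·log(0.0035) − log Q = -4.9119 − (-4.0203) = -0.8916; [Cd²⁺] = 10^(-0.8916) ≈ 0.13 M.

0.13 M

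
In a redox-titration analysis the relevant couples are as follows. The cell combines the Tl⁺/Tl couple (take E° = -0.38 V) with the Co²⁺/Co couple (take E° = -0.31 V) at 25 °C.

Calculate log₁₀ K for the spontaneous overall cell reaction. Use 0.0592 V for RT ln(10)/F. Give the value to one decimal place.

Cathode: Co²⁺/Co; anode: Tl⁺/Tl. E°cell = +0.07 V, n = 2.
log K = nE°cell / 0.0592 = (2)(+0.07) / 0.0592 = 2.4.

2.4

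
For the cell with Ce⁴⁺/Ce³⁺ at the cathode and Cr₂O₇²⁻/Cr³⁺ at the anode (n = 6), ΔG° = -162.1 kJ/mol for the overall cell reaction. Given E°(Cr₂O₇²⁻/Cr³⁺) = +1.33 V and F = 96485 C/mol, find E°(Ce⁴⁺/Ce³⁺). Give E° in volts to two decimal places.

+1.61 V

E°cell = −ΔG°/(nF) = −(-162.1×10³)/((6)(96485)) = +0.280 V.
Since Ce⁴⁺/Ce³⁺ is the cathode and Cr₂O₇²⁻/Cr³⁺ the anode, E°cell = E°(Ce⁴⁺/Ce³⁺) − E°(Cr₂O₇²⁻/Cr³⁺).
So E°(Ce⁴⁺/Ce³⁺) = E°cell + E°(Cr₂O₇²⁻/Cr³⁺) = +0.280 + (+1.33) = +1.61 V.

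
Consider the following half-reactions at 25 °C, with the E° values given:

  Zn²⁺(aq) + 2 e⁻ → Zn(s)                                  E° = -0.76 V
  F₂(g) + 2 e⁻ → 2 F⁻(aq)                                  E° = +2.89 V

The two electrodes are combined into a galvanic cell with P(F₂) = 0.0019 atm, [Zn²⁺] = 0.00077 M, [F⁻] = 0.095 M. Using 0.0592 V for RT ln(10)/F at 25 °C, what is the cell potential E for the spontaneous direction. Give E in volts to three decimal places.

F₂/F⁻ is the cathode (higher E°), Zn²⁺/Zn the anode: E°cell = +2.89 − (-0.76) = +3.65 V, n = 2.
Overall: F₂(g) + Zn(s) → 2 F⁻(aq) + Zn²⁺(aq)
Q = [F⁻]^2·[Zn²⁺] / (P(F₂)); log Q = -2.437.
E = E° − (0.0592/n) log Q = +3.65 − (0.0592/2)(-2.437) = +3.722 V.

+3.722 V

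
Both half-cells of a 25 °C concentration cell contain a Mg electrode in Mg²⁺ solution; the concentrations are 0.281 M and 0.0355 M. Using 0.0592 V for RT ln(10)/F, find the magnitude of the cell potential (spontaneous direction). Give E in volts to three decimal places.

+0.027 V

For a concentration cell E°cell = 0. The 0.281 M side is the cathode (reduction is favoured where [Mg²⁺] is higher).
With n = 2, E = −(0.0592/2) log([Mg²⁺]ₐₙ/[Mg²⁺]꜀ₐₜ) = −(0.0592/2) log(0.0355/0.281) = −(0.0592/2)(-0.898) = +0.027 V.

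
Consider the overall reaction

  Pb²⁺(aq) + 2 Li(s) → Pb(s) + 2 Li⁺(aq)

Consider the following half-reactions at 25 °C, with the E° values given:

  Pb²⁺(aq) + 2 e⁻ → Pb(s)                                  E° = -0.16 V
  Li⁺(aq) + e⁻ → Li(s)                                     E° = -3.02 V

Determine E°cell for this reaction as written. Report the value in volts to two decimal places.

+2.86 V

The Pb²⁺/Pb couple has the higher reduction potential, so it is the cathode; Li⁺/Li is oxidised at the anode.
E°cell = E°(cathode) − E°(anode) = (-0.16) − (-3.02) = +2.86 V.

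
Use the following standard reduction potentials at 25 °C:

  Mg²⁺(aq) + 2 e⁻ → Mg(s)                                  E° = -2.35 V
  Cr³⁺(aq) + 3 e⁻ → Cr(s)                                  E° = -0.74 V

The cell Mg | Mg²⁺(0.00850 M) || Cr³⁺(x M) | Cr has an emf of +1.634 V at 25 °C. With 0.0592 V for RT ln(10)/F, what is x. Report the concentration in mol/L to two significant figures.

0.013 M

Cr³⁺/Cr is the cathode, Mg²⁺/Mg the anode: E°cell = +1.61 V, n = 6.
Overall reaction: 2 Cr³⁺(aq) + 3 Mg(s) → 2 Cr(s) + 3 Mg²⁺(aq); Q = [Mg²⁺]^3/[Cr³⁺]^2.
From E = E° − (0.0592/n) log Q: log Q = (E° − E)·n/0.0592 = (+1.61 − (+1.634))·6/0.0592 = -2.4324.
So 2·log[Cr³⁺] = 3·log(0.0085) − log Q = -6.2117 − (-2.4324) = -3.7793; log[Cr³⁺] = -3.7793 / 2 = -1.8897; [Cr³⁺] = 10^(-1.8897) ≈ 0.013 M.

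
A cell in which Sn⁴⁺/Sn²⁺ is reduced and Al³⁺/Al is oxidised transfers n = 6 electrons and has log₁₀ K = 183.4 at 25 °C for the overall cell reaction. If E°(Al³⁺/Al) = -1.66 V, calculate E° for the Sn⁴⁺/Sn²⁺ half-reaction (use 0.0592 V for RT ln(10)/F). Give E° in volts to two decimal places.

+0.15 V

E°cell = (0.0592/n)·log K = (0.0592/6)(183.4) = +1.810 V.
Since Sn⁴⁺/Sn²⁺ is the cathode and Al³⁺/Al the anode, E°cell = E°(Sn⁴⁺/Sn²⁺) − E°(Al³⁺/Al).
So E°(Sn⁴⁺/Sn²⁺) = E°cell + E°(Al³⁺/Al) = +1.810 + (-1.66) = +0.15 V.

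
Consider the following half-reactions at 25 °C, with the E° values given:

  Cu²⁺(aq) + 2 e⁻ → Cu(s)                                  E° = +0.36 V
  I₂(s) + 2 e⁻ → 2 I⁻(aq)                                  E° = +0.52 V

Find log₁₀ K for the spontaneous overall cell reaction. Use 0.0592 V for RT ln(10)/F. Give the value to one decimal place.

5.4

Cathode: I₂/I⁻; anode: Cu²⁺/Cu. E°cell = +0.16 V, n = 2.
log K = nE°cell / 0.0592 = (2)(+0.16) / 0.0592 = 5.4.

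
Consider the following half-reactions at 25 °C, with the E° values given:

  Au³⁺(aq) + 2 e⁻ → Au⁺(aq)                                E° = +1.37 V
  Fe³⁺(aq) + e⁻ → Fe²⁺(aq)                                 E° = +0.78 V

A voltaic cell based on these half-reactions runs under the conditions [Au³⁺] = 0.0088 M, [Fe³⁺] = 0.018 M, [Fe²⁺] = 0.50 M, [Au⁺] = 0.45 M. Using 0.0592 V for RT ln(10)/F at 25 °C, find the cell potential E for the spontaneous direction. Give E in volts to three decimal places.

Au³⁺/Au⁺ is the cathode (higher E°), Fe³⁺/Fe²⁺ the anode: E°cell = +1.37 − (+0.78) = +0.59 V, n = 2.
Overall: Au³⁺(aq) + 2 Fe²⁺(aq) → Au⁺(aq) + 2 Fe³⁺(aq)
Q = [Au⁺]·[Fe³⁺]^2 / ([Au³⁺]·[Fe²⁺]^2); log Q = -1.179.
E = E° − (0.0592/n) log Q = +0.59 − (0.0592/2)(-1.179) = +0.625 V.

+0.625 V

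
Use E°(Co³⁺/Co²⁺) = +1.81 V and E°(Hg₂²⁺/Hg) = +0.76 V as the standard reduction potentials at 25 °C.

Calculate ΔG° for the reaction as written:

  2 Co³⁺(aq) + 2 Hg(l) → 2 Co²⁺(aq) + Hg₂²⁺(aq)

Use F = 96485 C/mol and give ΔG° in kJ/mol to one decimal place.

-202.6 kJ/mol

As written, Co³⁺/Co²⁺ is reduced (cathode) and Hg₂²⁺/Hg is oxidised (anode), so E°cell = (+1.81) − (+0.76) = +1.05 V.
Balancing electrons gives n = 2.
ΔG° = −nFE° = −(2)(96485)(+1.05) = -202,618 J = -202.6 kJ/mol.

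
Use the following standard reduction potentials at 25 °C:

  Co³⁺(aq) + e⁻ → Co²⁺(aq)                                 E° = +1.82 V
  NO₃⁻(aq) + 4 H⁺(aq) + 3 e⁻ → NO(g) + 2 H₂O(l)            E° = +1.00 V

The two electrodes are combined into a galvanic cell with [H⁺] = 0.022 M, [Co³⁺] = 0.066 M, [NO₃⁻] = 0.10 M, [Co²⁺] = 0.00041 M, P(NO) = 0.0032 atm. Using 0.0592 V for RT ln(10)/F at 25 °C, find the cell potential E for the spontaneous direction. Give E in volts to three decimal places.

+1.052 V

Co³⁺/Co²⁺ is the cathode (higher E°), NO₃⁻/NO the anode: E°cell = +1.82 − (+1.00) = +0.82 V, n = 3.
Overall: 3 Co³⁺(aq) + NO(g) + 2 H₂O(l) → 3 Co²⁺(aq) + NO₃⁻(aq) + 4 H⁺(aq)
Q = [Co²⁺]^3·[NO₃⁻]·[H⁺]^4 / ([Co³⁺]^3·P(NO)); log Q = -11.756.
E = E° − (0.0592/n) log Q = +0.82 − (0.0592/3)(-11.756) = +1.052 V.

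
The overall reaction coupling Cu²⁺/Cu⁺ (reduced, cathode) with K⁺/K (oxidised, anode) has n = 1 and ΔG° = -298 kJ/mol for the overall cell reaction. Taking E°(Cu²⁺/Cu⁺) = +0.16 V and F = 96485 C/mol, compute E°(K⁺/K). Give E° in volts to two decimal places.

-2.93 V

E°cell = −ΔG°/(nF) = −(-298×10³)/((1)(96485)) = +3.089 V.
Since Cu²⁺/Cu⁺ is the cathode and K⁺/K the anode, E°cell = E°(Cu²⁺/Cu⁺) − E°(K⁺/K).
So E°(K⁺/K) = E°(Cu²⁺/Cu⁺) − E°cell = (+0.16) − (+3.089) = -2.93 V.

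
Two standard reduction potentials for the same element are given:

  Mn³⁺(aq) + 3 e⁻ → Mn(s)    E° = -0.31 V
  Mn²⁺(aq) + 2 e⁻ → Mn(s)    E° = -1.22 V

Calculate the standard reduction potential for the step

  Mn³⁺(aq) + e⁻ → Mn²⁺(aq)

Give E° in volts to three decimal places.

+1.510 V

Sequential free energies add, so n₃E°₃ = n₁E°₁ + n₂E°₂.
With n₃ = 3, and the known step contributing 2×(-1.22) V, the unknown satisfies 1·E° = 3×(-0.31) − 2×(-1.22) = +1.510.
E° = +1.510 / 1 = +1.510 V.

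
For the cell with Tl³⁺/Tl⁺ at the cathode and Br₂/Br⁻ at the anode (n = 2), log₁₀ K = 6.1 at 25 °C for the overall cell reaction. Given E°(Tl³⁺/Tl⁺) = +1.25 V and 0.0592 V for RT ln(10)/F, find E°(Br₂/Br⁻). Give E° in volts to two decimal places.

E°cell = (0.0592/n)·log K = (0.0592/2)(6.1) = +0.181 V.
Since Tl³⁺/Tl⁺ is the cathode and Br₂/Br⁻ the anode, E°cell = E°(Tl³⁺/Tl⁺) − E°(Br₂/Br⁻).
So E°(Br₂/Br⁻) = E°(Tl³⁺/Tl⁺) − E°cell = (+1.25) − (+0.181) = +1.07 V.

+1.07 V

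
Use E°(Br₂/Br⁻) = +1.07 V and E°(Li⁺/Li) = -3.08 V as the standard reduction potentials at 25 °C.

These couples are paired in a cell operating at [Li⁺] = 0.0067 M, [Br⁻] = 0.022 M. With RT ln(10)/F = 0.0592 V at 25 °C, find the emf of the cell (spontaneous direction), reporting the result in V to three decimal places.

Br₂/Br⁻ is the cathode (higher E°), Li⁺/Li the anode: E°cell = +1.07 − (-3.08) = +4.15 V, n = 2.
Overall: Br₂(l) + 2 Li(s) → 2 Br⁻(aq) + 2 Li⁺(aq)
Q = [Br⁻]^2·[Li⁺]^2; log Q = -7.663.
E = E° − (0.0592/n) log Q = +4.15 − (0.0592/2)(-7.663) = +4.377 V.

+4.377 V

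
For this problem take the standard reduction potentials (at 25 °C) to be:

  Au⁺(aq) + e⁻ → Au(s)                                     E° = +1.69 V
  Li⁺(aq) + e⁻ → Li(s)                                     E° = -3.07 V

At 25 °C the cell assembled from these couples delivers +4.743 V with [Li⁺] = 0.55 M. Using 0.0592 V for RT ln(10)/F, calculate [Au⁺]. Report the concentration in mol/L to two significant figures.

Au⁺/Au is the cathode, Li⁺/Li the anode: E°cell = +4.76 V, n = 1.
Overall reaction: Au⁺(aq) + Li(s) → Au(s) + Li⁺(aq); Q = [Li⁺]^1/[Au⁺]^1.
From E = E° − (0.0592/n) log Q: log Q = (E° − E)·n/0.0592 = (+4.76 − (+4.743))·1/0.0592 = 0.2872.
So 1·log[Au⁺] = 1·log(0.55) − log Q = -0.2596 − (0.2872) = -0.5468; [Au⁺] = 10^(-0.5468) ≈ 0.28 M.

0.28 M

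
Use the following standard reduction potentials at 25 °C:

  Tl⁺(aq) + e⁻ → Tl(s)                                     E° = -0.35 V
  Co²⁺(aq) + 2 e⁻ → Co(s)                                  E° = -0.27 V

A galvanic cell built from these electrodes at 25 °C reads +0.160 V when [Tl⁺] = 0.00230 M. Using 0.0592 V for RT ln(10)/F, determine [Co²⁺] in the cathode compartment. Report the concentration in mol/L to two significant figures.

Co²⁺/Co is the cathode, Tl⁺/Tl the anode: E°cell = +0.08 V, n = 2.
Overall reaction: Co²⁺(aq) + 2 Tl(s) → Co(s) + 2 Tl⁺(aq); Q = [Tl⁺]^2/[Co²⁺]^1.
From E = E° − (0.0592/n) log Q: log Q = (E° − E)·n/0.0592 = (+0.08 − (+0.160))·2/0.0592 = -2.7027.
So 1·log[Co²⁺] = 2·log(0.0023) − log Q = -5.2765 − (-2.7027) = -2.5738; [Co²⁺] = 10^(-2.5738) ≈ 0.0027 M.

0.0027 M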